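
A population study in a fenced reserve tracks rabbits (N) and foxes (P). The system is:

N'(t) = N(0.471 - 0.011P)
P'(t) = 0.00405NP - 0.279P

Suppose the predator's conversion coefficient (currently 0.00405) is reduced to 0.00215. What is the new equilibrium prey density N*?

At the interior fixed point, setting dP/dt = 0 with P > 0 fixes N* = (predator death rate)/(NP coefficient) — independent of the other coefficients.
With the change, N* = 0.279/0.00215 = 130; it rises from 68.9.

N* ≈ 130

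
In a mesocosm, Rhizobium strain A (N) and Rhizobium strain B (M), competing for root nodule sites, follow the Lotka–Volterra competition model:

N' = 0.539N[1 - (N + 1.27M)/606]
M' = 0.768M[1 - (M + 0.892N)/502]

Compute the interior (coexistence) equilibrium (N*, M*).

Setting both brackets to zero gives the nullclines N + 1.27M = 606 and 0.892N + M = 502.
Substituting M = 502 - 0.892N into the first: N(1 - 1.27·0.892) = 606 - 1.27·502.
So N* = -31.5/-0.133 = 237, and then M* = 502 - 0.892·237 = 290.

N* ≈ 237, M* ≈ 290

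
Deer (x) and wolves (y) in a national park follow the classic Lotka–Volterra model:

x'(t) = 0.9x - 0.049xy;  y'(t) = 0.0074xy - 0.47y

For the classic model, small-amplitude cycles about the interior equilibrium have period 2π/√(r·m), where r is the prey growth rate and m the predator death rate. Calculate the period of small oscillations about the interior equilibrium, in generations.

T ≈ 9.66 generations

Here r = 0.9 and m = 0.47, so r·m = 0.423.
ω = √0.423 = 0.65 per generation, hence T = 2π/ω ≈ 9.66 generations.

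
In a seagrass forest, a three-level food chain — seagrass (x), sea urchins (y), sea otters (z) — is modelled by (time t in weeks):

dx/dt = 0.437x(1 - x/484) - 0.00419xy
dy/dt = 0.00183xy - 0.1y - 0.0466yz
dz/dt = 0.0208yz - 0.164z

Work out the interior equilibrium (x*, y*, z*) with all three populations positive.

From dz/dt = 0: 0.0208y* = 0.164, so y* = 7.88.
From dx/dt = 0: 0.437(1 - x*/484) = 0.00419·7.88, giving x* = 484·(1 - 0.0756) = 447.
From dy/dt = 0: 0.00183·447 - 0.1 = 0.0466z*, so z* = 0.719/0.0466 = 15.4.

x* ≈ 447, y* ≈ 7.88, z* ≈ 15.4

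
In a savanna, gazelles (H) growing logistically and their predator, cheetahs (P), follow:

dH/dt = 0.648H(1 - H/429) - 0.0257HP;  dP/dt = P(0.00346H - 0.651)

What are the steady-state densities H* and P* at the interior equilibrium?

From dP/dt = 0 with P > 0: 0.00346H* = 0.651, so H* = 188.
Substitute into dH/dt = 0: 0.648(1 - 188/429) = 0.0257P*.
The bracket is 0.561, giving P* = 0.364/0.0257 = 14.2.

H* ≈ 188, P* ≈ 14.2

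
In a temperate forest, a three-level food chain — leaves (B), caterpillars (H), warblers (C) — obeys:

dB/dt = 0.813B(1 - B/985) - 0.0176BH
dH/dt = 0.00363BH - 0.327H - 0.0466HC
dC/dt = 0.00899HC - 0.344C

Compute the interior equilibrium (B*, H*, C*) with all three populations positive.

From dC/dt = 0: 0.00899H* = 0.344, so H* = 38.3.
From dB/dt = 0: 0.813(1 - B*/985) = 0.0176·38.3, giving B* = 985·(1 - 0.828) = 169.
From dH/dt = 0: 0.00363·169 - 0.327 = 0.0466C*, so C* = 0.287/0.0466 = 6.15.

B* ≈ 169, H* ≈ 38.3, C* ≈ 6.15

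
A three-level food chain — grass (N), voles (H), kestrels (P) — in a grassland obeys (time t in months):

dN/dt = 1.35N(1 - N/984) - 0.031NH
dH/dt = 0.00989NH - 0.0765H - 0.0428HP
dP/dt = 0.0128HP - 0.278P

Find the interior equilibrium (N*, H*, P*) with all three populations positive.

From dP/dt = 0: 0.0128H* = 0.278, so H* = 21.7.
From dN/dt = 0: 1.35(1 - N*/984) = 0.031·21.7, giving N* = 984·(1 - 0.499) = 493.
From dH/dt = 0: 0.00989·493 - 0.0765 = 0.0428P*, so P* = 4.8/0.0428 = 112.

N* ≈ 493, H* ≈ 21.7, P* ≈ 112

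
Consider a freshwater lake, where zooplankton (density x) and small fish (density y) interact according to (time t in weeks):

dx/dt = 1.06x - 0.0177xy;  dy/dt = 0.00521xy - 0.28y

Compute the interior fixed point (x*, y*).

x* ≈ 53.7, y* ≈ 59.9

Set dy/dt = 0 with y > 0: 0.00521x - 0.28 = 0, so x* = 0.28/0.00521 = 53.7.
Set dx/dt = 0 with x > 0: 1.06 - 0.0177y = 0, so y* = 1.06/0.0177 = 59.9.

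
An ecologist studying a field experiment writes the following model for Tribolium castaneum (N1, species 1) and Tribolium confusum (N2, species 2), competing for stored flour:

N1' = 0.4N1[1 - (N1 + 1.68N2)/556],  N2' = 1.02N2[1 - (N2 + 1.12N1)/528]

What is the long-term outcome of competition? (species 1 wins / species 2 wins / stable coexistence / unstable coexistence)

unstable coexistence (outcome depends on initial conditions)

Compare the nullcline intercepts: K1/α12 = 556/1.68 = 331 < K2 = 528; K2/α21 = 528/1.12 = 471 < K1 = 556.
Since both are reversed, neither can invade when rare; the interior point is a saddle.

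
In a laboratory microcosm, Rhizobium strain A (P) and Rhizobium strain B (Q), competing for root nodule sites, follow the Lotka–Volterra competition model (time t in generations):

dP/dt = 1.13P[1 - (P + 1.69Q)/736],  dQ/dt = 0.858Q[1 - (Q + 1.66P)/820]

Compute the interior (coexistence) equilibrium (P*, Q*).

P* ≈ 360, Q* ≈ 223

Setting both brackets to zero gives the nullclines P + 1.69Q = 736 and 1.66P + Q = 820.
Substituting Q = 820 - 1.66P into the first: P(1 - 1.69·1.66) = 736 - 1.69·820.
So P* = -650/-1.81 = 360, and then Q* = 820 - 1.66·360 = 223.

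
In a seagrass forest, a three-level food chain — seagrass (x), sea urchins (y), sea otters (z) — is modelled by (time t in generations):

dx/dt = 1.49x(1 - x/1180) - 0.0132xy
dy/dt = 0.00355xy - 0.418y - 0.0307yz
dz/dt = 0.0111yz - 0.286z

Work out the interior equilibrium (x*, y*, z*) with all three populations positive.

From dz/dt = 0: 0.0111y* = 0.286, so y* = 25.8.
From dx/dt = 0: 1.49(1 - x*/1180) = 0.0132·25.8, giving x* = 1180·(1 - 0.228) = 911.
From dy/dt = 0: 0.00355·911 - 0.418 = 0.0307z*, so z* = 2.81/0.0307 = 91.7.

x* ≈ 911, y* ≈ 25.8, z* ≈ 91.7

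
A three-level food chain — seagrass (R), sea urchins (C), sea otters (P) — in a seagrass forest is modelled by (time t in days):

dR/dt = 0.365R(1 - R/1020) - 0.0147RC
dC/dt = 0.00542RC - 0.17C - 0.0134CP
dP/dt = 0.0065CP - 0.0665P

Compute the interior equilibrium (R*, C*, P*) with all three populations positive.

R* ≈ 600, C* ≈ 10.2, P* ≈ 230

From dP/dt = 0: 0.0065C* = 0.0665, so C* = 10.2.
From dR/dt = 0: 0.365(1 - R*/1020) = 0.0147·10.2, giving R* = 1020·(1 - 0.412) = 600.
From dC/dt = 0: 0.00542·600 - 0.17 = 0.0134P*, so P* = 3.08/0.0134 = 230.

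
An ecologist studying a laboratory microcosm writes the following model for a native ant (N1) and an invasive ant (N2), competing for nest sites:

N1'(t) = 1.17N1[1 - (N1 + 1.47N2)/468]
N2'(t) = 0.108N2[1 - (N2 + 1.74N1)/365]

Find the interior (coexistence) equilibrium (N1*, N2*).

N1* ≈ 44, N2* ≈ 288

Setting both brackets to zero gives the nullclines N1 + 1.47N2 = 468 and 1.74N1 + N2 = 365.
Substituting N2 = 365 - 1.74N1 into the first: N1(1 - 1.47·1.74) = 468 - 1.47·365.
So N1* = -68.5/-1.56 = 44, and then N2* = 365 - 1.74·44 = 288.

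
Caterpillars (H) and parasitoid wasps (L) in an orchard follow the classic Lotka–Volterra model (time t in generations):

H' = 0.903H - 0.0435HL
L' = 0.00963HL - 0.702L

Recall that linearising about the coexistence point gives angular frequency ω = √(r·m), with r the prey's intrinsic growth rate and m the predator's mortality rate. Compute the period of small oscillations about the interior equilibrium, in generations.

T ≈ 7.89 generations

Here r = 0.903 and m = 0.702, so r·m = 0.634.
ω = √0.634 = 0.796 per generation, hence T = 2π/ω ≈ 7.89 generations.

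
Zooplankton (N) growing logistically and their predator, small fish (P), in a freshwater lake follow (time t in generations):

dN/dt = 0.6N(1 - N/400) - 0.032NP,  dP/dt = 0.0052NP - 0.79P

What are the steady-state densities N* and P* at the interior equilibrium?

From dP/dt = 0 with P > 0: 0.0052N* = 0.79, so N* = 152.
Substitute into dN/dt = 0: 0.6(1 - 152/400) = 0.032P*.
The bracket is 0.62, giving P* = 0.372/0.032 = 11.6.

N* ≈ 152, P* ≈ 11.6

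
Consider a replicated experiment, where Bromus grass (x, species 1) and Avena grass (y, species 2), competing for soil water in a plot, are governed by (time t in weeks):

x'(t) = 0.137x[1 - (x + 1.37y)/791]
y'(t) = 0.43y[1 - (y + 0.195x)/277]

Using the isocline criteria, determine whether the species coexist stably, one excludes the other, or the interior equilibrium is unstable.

Compare the nullcline intercepts: K1/α12 = 791/1.37 = 577 > K2 = 277; K2/α21 = 277/0.195 = 1420 > K1 = 791.
Since both inequalities hold, each species can invade when rare, so the interior equilibrium is stable.

stable coexistence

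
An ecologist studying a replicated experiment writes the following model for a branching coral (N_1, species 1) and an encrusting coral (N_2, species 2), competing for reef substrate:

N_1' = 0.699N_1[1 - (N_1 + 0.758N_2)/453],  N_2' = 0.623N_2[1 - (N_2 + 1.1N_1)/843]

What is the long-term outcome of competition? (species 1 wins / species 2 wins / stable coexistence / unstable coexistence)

species 2 excludes species 1

Compare the nullcline intercepts: K1/α12 = 453/0.758 = 598 < K2 = 843; K2/α21 = 843/1.1 = 766 > K1 = 453.
Since the inequalities point opposite ways, species 2 can invade but species 1 cannot.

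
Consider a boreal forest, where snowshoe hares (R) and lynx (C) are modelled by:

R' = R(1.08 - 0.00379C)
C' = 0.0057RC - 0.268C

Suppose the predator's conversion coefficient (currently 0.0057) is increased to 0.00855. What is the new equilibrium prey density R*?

At the interior fixed point, setting dC/dt = 0 with C > 0 fixes R* = (predator death rate)/(RC coefficient) — independent of the other coefficients.
With the change, R* = 0.268/0.00855 = 31.3; it falls from 47.

R* ≈ 31.3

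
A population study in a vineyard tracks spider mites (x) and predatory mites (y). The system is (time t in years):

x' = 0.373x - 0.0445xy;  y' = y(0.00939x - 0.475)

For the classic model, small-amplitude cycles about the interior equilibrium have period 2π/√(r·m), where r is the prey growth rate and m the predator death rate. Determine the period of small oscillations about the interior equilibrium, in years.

T ≈ 14.9 years

Here r = 0.373 and m = 0.475, so r·m = 0.177.
ω = √0.177 = 0.421 per year, hence T = 2π/ω ≈ 14.9 years.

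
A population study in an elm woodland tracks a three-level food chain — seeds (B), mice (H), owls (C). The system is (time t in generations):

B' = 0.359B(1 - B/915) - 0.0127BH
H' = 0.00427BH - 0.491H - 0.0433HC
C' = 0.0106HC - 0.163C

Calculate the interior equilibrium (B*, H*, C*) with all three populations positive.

From dC/dt = 0: 0.0106H* = 0.163, so H* = 15.4.
From dB/dt = 0: 0.359(1 - B*/915) = 0.0127·15.4, giving B* = 915·(1 - 0.544) = 417.
From dH/dt = 0: 0.00427·417 - 0.491 = 0.0433C*, so C* = 1.29/0.0433 = 29.8.

B* ≈ 417, H* ≈ 15.4, C* ≈ 29.8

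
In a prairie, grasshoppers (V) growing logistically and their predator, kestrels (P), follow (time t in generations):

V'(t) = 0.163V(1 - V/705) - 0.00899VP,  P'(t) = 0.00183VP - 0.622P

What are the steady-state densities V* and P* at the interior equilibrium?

V* ≈ 340, P* ≈ 9.39

From dP/dt = 0 with P > 0: 0.00183V* = 0.622, so V* = 340.
Substitute into dV/dt = 0: 0.163(1 - 340/705) = 0.00899P*.
The bracket is 0.518, giving P* = 0.0844/0.00899 = 9.39.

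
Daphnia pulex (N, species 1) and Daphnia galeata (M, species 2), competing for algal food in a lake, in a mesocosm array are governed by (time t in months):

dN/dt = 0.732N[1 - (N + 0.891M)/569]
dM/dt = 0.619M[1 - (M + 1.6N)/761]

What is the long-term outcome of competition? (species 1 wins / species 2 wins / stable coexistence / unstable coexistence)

Compare the nullcline intercepts: K1/α12 = 569/0.891 = 639 < K2 = 761; K2/α21 = 761/1.6 = 476 < K1 = 569.
Since both are reversed, neither can invade when rare; the interior point is a saddle.

unstable coexistence (outcome depends on initial conditions)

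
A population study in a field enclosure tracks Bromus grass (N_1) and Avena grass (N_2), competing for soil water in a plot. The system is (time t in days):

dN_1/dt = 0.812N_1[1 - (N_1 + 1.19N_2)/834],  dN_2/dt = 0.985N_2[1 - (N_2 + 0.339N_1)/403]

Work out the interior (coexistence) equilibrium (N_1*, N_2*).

N_1* ≈ 594, N_2* ≈ 202

Setting both brackets to zero gives the nullclines N_1 + 1.19N_2 = 834 and 0.339N_1 + N_2 = 403.
Substituting N_2 = 403 - 0.339N_1 into the first: N_1(1 - 1.19·0.339) = 834 - 1.19·403.
So N_1* = 354/0.597 = 594, and then N_2* = 403 - 0.339·594 = 202.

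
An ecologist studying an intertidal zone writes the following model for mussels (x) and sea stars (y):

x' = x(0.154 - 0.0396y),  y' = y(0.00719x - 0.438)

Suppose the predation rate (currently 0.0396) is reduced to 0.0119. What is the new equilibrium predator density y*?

At the interior fixed point, setting dx/dt = 0 with x > 0 fixes y* = (prey growth rate)/(xy coefficient) — independent of the other coefficients.
With the change, y* = 0.154/0.0119 = 12.9; it rises from 3.89.

y* ≈ 12.9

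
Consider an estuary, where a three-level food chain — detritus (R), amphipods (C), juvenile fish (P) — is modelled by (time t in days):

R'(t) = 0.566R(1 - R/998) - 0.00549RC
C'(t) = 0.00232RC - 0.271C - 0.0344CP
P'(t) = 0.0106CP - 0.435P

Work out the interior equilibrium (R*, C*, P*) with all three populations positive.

R* ≈ 601, C* ≈ 41, P* ≈ 32.6

From dP/dt = 0: 0.0106C* = 0.435, so C* = 41.
From dR/dt = 0: 0.566(1 - R*/998) = 0.00549·41, giving R* = 998·(1 - 0.398) = 601.
From dC/dt = 0: 0.00232·601 - 0.271 = 0.0344P*, so P* = 1.12/0.0344 = 32.6.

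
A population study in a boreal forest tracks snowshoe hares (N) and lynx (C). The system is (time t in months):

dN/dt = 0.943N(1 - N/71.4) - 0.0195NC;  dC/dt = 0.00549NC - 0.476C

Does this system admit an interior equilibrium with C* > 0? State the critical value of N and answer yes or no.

The predator equation gives dC/dt > 0 only when N > 0.476/0.00549 = 86.7.
Without the predator, N → K = 71.4. Since 71.4 < 86.7, the predator cannot invade.

Threshold N = 86.7; K < 86.7, so no, the predator goes extinct.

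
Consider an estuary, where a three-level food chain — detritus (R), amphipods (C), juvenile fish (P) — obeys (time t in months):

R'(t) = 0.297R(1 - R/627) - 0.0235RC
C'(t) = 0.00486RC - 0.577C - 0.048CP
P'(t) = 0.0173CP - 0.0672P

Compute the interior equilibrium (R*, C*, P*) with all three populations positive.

R* ≈ 434, C* ≈ 3.88, P* ≈ 32

From dP/dt = 0: 0.0173C* = 0.0672, so C* = 3.88.
From dR/dt = 0: 0.297(1 - R*/627) = 0.0235·3.88, giving R* = 627·(1 - 0.307) = 434.
From dC/dt = 0: 0.00486·434 - 0.577 = 0.048P*, so P* = 1.53/0.048 = 32.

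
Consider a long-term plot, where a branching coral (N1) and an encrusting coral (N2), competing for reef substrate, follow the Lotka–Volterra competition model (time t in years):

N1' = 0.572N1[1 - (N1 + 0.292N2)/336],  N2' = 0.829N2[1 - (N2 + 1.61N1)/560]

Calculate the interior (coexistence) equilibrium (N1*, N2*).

N1* ≈ 326, N2* ≈ 35.9

Setting both brackets to zero gives the nullclines N1 + 0.292N2 = 336 and 1.61N1 + N2 = 560.
Substituting N2 = 560 - 1.61N1 into the first: N1(1 - 0.292·1.61) = 336 - 0.292·560.
So N1* = 172/0.53 = 326, and then N2* = 560 - 1.61·326 = 35.9.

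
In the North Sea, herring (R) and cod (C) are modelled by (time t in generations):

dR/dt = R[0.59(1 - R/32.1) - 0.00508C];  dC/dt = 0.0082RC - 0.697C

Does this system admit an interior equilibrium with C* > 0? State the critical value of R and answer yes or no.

The predator equation gives dC/dt > 0 only when R > 0.697/0.0082 = 85.
Without the predator, R → K = 32.1. Since 32.1 < 85, the predator cannot invade.

Threshold R = 85; K < 85, so no, the predator goes extinct.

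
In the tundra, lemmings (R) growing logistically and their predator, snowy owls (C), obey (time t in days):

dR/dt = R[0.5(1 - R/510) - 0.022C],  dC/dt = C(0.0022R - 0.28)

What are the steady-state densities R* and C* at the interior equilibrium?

R* ≈ 127, C* ≈ 17.1

From dC/dt = 0 with C > 0: 0.0022R* = 0.28, so R* = 127.
Substitute into dR/dt = 0: 0.5(1 - 127/510) = 0.022C*.
The bracket is 0.75, giving C* = 0.375/0.022 = 17.1.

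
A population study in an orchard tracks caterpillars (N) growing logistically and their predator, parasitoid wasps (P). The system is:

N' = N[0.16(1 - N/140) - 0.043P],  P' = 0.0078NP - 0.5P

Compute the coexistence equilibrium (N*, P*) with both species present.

From dP/dt = 0 with P > 0: 0.0078N* = 0.5, so N* = 64.1.
Substitute into dN/dt = 0: 0.16(1 - 64.1/140) = 0.043P*.
The bracket is 0.542, giving P* = 0.0867/0.043 = 2.02.

N* ≈ 64.1, P* ≈ 2.02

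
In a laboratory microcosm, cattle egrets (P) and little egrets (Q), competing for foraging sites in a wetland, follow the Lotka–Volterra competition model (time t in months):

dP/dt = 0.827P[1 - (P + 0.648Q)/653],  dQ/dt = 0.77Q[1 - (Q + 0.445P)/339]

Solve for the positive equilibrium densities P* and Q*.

P* ≈ 609, Q* ≈ 68

Setting both brackets to zero gives the nullclines P + 0.648Q = 653 and 0.445P + Q = 339.
Substituting Q = 339 - 0.445P into the first: P(1 - 0.648·0.445) = 653 - 0.648·339.
So P* = 433/0.712 = 609, and then Q* = 339 - 0.445·609 = 68.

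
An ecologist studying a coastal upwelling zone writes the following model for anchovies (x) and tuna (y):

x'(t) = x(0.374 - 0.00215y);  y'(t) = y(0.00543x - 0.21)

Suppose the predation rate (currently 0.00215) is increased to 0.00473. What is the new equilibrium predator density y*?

At the interior fixed point, setting dx/dt = 0 with x > 0 fixes y* = (prey growth rate)/(xy coefficient) — independent of the other coefficients.
With the change, y* = 0.374/0.00473 = 79.1; it falls from 174.

y* ≈ 79.1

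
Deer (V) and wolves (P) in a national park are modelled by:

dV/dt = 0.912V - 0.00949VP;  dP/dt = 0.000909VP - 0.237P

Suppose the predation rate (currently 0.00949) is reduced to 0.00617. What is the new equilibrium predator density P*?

At the interior fixed point, setting dV/dt = 0 with V > 0 fixes P* = (prey growth rate)/(VP coefficient) — independent of the other coefficients.
With the change, P* = 0.912/0.00617 = 148; it rises from 96.1.

P* ≈ 148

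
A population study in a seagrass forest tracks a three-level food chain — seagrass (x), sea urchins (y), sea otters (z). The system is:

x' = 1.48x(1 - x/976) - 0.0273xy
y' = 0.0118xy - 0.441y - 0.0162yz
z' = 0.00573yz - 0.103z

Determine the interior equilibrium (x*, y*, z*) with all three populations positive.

x* ≈ 652, y* ≈ 18, z* ≈ 448

From dz/dt = 0: 0.00573y* = 0.103, so y* = 18.
From dx/dt = 0: 1.48(1 - x*/976) = 0.0273·18, giving x* = 976·(1 - 0.332) = 652.
From dy/dt = 0: 0.0118·652 - 0.441 = 0.0162z*, so z* = 7.26/0.0162 = 448.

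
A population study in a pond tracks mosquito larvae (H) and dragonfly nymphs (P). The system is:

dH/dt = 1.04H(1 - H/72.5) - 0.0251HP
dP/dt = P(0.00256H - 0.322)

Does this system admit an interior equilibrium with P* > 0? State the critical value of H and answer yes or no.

Threshold H = 126; K < 126, so no, the predator goes extinct.

The predator equation gives dP/dt > 0 only when H > 0.322/0.00256 = 126.
Without the predator, H → K = 72.5. Since 72.5 < 126, the predator cannot invade.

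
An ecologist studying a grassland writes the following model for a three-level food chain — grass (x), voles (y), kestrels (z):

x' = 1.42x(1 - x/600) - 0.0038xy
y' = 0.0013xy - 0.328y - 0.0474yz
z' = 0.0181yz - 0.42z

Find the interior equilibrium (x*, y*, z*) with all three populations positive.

From dz/dt = 0: 0.0181y* = 0.42, so y* = 23.2.
From dx/dt = 0: 1.42(1 - x*/600) = 0.0038·23.2, giving x* = 600·(1 - 0.0621) = 563.
From dy/dt = 0: 0.0013·563 - 0.328 = 0.0474z*, so z* = 0.404/0.0474 = 8.51.

x* ≈ 563, y* ≈ 23.2, z* ≈ 8.51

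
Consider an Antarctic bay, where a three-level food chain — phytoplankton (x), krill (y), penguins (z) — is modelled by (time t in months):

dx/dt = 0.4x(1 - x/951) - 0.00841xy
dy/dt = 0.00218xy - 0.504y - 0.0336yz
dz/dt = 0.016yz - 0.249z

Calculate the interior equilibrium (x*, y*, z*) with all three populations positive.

From dz/dt = 0: 0.016y* = 0.249, so y* = 15.6.
From dx/dt = 0: 0.4(1 - x*/951) = 0.00841·15.6, giving x* = 951·(1 - 0.327) = 640.
From dy/dt = 0: 0.00218·640 - 0.504 = 0.0336z*, so z* = 0.891/0.0336 = 26.5.

x* ≈ 640, y* ≈ 15.6, z* ≈ 26.5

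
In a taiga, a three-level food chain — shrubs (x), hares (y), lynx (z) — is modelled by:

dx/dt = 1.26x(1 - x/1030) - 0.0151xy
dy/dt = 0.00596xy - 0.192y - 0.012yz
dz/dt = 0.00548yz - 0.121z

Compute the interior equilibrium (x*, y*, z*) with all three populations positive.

From dz/dt = 0: 0.00548y* = 0.121, so y* = 22.1.
From dx/dt = 0: 1.26(1 - x*/1030) = 0.0151·22.1, giving x* = 1030·(1 - 0.265) = 757.
From dy/dt = 0: 0.00596·757 - 0.192 = 0.012z*, so z* = 4.32/0.012 = 360.

x* ≈ 757, y* ≈ 22.1, z* ≈ 360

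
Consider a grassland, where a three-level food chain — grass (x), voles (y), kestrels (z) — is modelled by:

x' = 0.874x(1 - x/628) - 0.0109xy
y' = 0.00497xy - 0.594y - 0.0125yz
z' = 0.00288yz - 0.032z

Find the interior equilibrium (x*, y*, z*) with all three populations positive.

x* ≈ 541, y* ≈ 11.1, z* ≈ 168

From dz/dt = 0: 0.00288y* = 0.032, so y* = 11.1.
From dx/dt = 0: 0.874(1 - x*/628) = 0.0109·11.1, giving x* = 628·(1 - 0.139) = 541.
From dy/dt = 0: 0.00497·541 - 0.594 = 0.0125z*, so z* = 2.09/0.0125 = 168.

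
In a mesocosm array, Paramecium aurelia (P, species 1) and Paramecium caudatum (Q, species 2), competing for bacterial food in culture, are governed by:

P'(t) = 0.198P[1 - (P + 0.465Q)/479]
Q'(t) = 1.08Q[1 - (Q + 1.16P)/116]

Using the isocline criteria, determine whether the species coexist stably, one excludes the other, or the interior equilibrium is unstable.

species 1 excludes species 2

Compare the nullcline intercepts: K1/α12 = 479/0.465 = 1030 > K2 = 116; K2/α21 = 116/1.16 = 100 < K1 = 479.
Since the inequalities point opposite ways, species 1 can invade but species 2 cannot.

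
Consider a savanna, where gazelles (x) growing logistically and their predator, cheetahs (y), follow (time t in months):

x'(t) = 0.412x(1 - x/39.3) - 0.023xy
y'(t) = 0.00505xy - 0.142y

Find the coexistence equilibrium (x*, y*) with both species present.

From dy/dt = 0 with y > 0: 0.00505x* = 0.142, so x* = 28.1.
Substitute into dx/dt = 0: 0.412(1 - 28.1/39.3) = 0.023y*.
The bracket is 0.285, giving y* = 0.117/0.023 = 5.1.

x* ≈ 28.1, y* ≈ 5.1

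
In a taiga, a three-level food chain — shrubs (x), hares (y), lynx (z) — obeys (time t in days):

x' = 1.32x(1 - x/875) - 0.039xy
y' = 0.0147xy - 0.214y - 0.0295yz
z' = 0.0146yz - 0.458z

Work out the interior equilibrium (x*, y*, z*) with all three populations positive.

From dz/dt = 0: 0.0146y* = 0.458, so y* = 31.4.
From dx/dt = 0: 1.32(1 - x*/875) = 0.039·31.4, giving x* = 875·(1 - 0.927) = 64.
From dy/dt = 0: 0.0147·64 - 0.214 = 0.0295z*, so z* = 0.727/0.0295 = 24.6.

x* ≈ 64, y* ≈ 31.4, z* ≈ 24.6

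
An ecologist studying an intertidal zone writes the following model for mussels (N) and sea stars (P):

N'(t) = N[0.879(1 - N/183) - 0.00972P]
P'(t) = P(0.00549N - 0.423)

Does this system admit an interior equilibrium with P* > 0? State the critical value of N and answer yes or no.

Threshold N = 77; K > 77, so yes, the predator persists.

The predator equation gives dP/dt > 0 only when N > 0.423/0.00549 = 77.
Without the predator, N → K = 183. Since 183 > 77, the predator can invade and persist.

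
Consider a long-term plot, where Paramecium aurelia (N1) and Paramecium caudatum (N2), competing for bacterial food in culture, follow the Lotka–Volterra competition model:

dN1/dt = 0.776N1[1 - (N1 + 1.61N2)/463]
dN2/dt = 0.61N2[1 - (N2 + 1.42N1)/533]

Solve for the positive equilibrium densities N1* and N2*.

Setting both brackets to zero gives the nullclines N1 + 1.61N2 = 463 and 1.42N1 + N2 = 533.
Substituting N2 = 533 - 1.42N1 into the first: N1(1 - 1.61·1.42) = 463 - 1.61·533.
So N1* = -395/-1.29 = 307, and then N2* = 533 - 1.42·307 = 96.8.

N1* ≈ 307, N2* ≈ 96.8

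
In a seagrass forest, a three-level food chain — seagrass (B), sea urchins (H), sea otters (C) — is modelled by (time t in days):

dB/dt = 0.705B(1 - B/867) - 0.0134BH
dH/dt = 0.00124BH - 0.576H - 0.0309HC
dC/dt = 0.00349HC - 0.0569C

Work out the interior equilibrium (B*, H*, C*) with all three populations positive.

From dC/dt = 0: 0.00349H* = 0.0569, so H* = 16.3.
From dB/dt = 0: 0.705(1 - B*/867) = 0.0134·16.3, giving B* = 867·(1 - 0.31) = 598.
From dH/dt = 0: 0.00124·598 - 0.576 = 0.0309C*, so C* = 0.166/0.0309 = 5.37.

B* ≈ 598, H* ≈ 16.3, C* ≈ 5.37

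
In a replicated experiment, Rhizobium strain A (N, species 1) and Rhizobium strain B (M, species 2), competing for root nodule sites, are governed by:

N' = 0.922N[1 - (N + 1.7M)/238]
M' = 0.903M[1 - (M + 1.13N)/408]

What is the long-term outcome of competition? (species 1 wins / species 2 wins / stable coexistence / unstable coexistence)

Compare the nullcline intercepts: K1/α12 = 238/1.7 = 140 < K2 = 408; K2/α21 = 408/1.13 = 361 > K1 = 238.
Since the inequalities point opposite ways, species 2 can invade but species 1 cannot.

species 2 excludes species 1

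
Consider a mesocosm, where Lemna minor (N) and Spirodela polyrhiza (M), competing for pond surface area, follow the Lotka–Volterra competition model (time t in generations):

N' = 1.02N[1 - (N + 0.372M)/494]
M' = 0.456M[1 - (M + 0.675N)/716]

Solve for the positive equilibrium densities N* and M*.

N* ≈ 304, M* ≈ 511

Setting both brackets to zero gives the nullclines N + 0.372M = 494 and 0.675N + M = 716.
Substituting M = 716 - 0.675N into the first: N(1 - 0.372·0.675) = 494 - 0.372·716.
So N* = 228/0.749 = 304, and then M* = 716 - 0.675·304 = 511.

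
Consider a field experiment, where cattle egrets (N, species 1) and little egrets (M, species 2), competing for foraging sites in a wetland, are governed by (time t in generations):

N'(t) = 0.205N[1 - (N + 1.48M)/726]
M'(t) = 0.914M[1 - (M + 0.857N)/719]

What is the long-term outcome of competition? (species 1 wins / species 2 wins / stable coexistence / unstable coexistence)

species 2 excludes species 1

Compare the nullcline intercepts: K1/α12 = 726/1.48 = 491 < K2 = 719; K2/α21 = 719/0.857 = 839 > K1 = 726.
Since the inequalities point opposite ways, species 2 can invade but species 1 cannot.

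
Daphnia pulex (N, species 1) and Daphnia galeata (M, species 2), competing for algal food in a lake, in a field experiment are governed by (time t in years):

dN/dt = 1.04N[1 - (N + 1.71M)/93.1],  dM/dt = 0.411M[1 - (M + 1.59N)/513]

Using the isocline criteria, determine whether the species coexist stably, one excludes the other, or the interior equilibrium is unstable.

Compare the nullcline intercepts: K1/α12 = 93.1/1.71 = 54.4 < K2 = 513; K2/α21 = 513/1.59 = 323 > K1 = 93.1.
Since the inequalities point opposite ways, species 2 can invade but species 1 cannot.

species 2 excludes species 1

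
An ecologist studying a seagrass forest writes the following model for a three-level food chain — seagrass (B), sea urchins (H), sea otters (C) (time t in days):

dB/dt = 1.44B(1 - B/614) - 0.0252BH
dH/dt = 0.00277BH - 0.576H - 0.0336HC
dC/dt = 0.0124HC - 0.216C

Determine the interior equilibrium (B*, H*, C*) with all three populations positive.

B* ≈ 427, H* ≈ 17.4, C* ≈ 18

From dC/dt = 0: 0.0124H* = 0.216, so H* = 17.4.
From dB/dt = 0: 1.44(1 - B*/614) = 0.0252·17.4, giving B* = 614·(1 - 0.305) = 427.
From dH/dt = 0: 0.00277·427 - 0.576 = 0.0336C*, so C* = 0.606/0.0336 = 18.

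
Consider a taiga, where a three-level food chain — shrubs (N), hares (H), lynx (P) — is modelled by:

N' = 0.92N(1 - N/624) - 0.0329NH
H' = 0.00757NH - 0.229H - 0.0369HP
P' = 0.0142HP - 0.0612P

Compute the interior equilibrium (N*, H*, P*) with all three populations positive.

From dP/dt = 0: 0.0142H* = 0.0612, so H* = 4.31.
From dN/dt = 0: 0.92(1 - N*/624) = 0.0329·4.31, giving N* = 624·(1 - 0.154) = 528.
From dH/dt = 0: 0.00757·528 - 0.229 = 0.0369P*, so P* = 3.77/0.0369 = 102.

N* ≈ 528, H* ≈ 4.31, P* ≈ 102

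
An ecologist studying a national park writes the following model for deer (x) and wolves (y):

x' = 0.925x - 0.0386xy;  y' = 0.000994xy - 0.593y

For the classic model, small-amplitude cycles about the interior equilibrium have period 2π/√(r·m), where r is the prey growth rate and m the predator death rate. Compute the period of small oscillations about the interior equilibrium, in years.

T ≈ 8.48 years

Here r = 0.925 and m = 0.593, so r·m = 0.549.
ω = √0.549 = 0.741 per year, hence T = 2π/ω ≈ 8.48 years.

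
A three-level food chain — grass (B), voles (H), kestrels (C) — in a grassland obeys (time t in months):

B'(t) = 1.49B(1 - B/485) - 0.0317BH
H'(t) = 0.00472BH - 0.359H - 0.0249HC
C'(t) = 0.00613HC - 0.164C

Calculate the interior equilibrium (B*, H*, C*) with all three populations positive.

B* ≈ 209, H* ≈ 26.8, C* ≈ 25.2

From dC/dt = 0: 0.00613H* = 0.164, so H* = 26.8.
From dB/dt = 0: 1.49(1 - B*/485) = 0.0317·26.8, giving B* = 485·(1 - 0.569) = 209.
From dH/dt = 0: 0.00472·209 - 0.359 = 0.0249C*, so C* = 0.627/0.0249 = 25.2.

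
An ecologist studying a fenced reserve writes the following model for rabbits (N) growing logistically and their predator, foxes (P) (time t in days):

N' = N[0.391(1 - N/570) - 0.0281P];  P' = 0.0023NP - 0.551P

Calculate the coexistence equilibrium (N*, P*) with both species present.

From dP/dt = 0 with P > 0: 0.0023N* = 0.551, so N* = 240.
Substitute into dN/dt = 0: 0.391(1 - 240/570) = 0.0281P*.
The bracket is 0.58, giving P* = 0.227/0.0281 = 8.07.

N* ≈ 240, P* ≈ 8.07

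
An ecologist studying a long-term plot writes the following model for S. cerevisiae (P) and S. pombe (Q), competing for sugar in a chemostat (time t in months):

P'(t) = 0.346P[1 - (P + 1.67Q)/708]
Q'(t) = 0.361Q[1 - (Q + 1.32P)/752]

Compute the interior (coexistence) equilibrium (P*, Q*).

P* ≈ 455, Q* ≈ 152

Setting both brackets to zero gives the nullclines P + 1.67Q = 708 and 1.32P + Q = 752.
Substituting Q = 752 - 1.32P into the first: P(1 - 1.67·1.32) = 708 - 1.67·752.
So P* = -548/-1.2 = 455, and then Q* = 752 - 1.32·455 = 152.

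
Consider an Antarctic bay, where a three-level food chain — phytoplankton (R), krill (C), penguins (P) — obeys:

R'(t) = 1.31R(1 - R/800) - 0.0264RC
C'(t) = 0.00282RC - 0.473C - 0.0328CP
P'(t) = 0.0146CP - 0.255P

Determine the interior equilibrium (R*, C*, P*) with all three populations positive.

R* ≈ 518, C* ≈ 17.5, P* ≈ 30.2

From dP/dt = 0: 0.0146C* = 0.255, so C* = 17.5.
From dR/dt = 0: 1.31(1 - R*/800) = 0.0264·17.5, giving R* = 800·(1 - 0.352) = 518.
From dC/dt = 0: 0.00282·518 - 0.473 = 0.0328P*, so P* = 0.989/0.0328 = 30.2.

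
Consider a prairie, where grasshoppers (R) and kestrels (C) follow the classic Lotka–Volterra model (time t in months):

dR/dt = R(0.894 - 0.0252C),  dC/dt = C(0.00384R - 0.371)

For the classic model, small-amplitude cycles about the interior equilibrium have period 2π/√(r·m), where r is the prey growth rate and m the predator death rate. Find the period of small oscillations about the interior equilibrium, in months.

T ≈ 10.9 months

Here r = 0.894 and m = 0.371, so r·m = 0.332.
ω = √0.332 = 0.576 per month, hence T = 2π/ω ≈ 10.9 months.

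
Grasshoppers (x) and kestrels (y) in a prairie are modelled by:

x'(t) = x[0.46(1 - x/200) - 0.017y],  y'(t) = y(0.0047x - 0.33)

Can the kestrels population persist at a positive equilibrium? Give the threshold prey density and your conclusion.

The predator equation gives dy/dt > 0 only when x > 0.33/0.0047 = 70.2.
Without the predator, x → K = 200. Since 200 > 70.2, the predator can invade and persist.

Threshold x = 70.2; K > 70.2, so yes, the predator persists.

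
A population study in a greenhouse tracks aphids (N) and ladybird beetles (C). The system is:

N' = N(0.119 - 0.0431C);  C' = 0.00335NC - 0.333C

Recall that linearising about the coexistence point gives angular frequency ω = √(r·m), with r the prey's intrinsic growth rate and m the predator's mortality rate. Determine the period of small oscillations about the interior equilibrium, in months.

Here r = 0.119 and m = 0.333, so r·m = 0.0396.
ω = √0.0396 = 0.199 per month, hence T = 2π/ω ≈ 31.6 months.

T ≈ 31.6 months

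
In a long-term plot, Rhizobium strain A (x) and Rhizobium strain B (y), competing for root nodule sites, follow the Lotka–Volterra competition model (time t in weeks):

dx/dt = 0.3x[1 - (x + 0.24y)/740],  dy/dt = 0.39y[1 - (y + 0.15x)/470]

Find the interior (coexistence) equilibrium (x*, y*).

x* ≈ 651, y* ≈ 372

Setting both brackets to zero gives the nullclines x + 0.24y = 740 and 0.15x + y = 470.
Substituting y = 470 - 0.15x into the first: x(1 - 0.24·0.15) = 740 - 0.24·470.
So x* = 627/0.964 = 651, and then y* = 470 - 0.15·651 = 372.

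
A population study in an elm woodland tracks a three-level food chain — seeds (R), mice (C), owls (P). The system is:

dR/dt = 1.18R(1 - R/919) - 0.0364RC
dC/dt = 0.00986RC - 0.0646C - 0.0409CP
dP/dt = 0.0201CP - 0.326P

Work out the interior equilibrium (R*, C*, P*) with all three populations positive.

From dP/dt = 0: 0.0201C* = 0.326, so C* = 16.2.
From dR/dt = 0: 1.18(1 - R*/919) = 0.0364·16.2, giving R* = 919·(1 - 0.5) = 459.
From dC/dt = 0: 0.00986·459 - 0.0646 = 0.0409P*, so P* = 4.46/0.0409 = 109.

R* ≈ 459, C* ≈ 16.2, P* ≈ 109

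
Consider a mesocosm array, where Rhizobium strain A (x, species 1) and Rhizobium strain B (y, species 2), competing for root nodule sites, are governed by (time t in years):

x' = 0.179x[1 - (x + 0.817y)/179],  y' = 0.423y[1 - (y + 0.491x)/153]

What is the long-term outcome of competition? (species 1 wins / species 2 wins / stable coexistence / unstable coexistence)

stable coexistence

Compare the nullcline intercepts: K1/α12 = 179/0.817 = 219 > K2 = 153; K2/α21 = 153/0.491 = 312 > K1 = 179.
Since both inequalities hold, each species can invade when rare, so the interior equilibrium is stable.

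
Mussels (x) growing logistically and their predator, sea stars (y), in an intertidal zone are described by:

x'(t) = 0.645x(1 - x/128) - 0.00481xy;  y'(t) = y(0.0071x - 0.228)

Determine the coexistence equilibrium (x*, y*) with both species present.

From dy/dt = 0 with y > 0: 0.0071x* = 0.228, so x* = 32.1.
Substitute into dx/dt = 0: 0.645(1 - 32.1/128) = 0.00481y*.
The bracket is 0.749, giving y* = 0.483/0.00481 = 100.

x* ≈ 32.1, y* ≈ 100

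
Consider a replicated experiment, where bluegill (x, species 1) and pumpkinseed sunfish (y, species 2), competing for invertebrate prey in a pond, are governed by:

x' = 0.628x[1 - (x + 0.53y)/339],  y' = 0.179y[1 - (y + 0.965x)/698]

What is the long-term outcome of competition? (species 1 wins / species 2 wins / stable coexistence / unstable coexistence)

Compare the nullcline intercepts: K1/α12 = 339/0.53 = 640 < K2 = 698; K2/α21 = 698/0.965 = 723 > K1 = 339.
Since the inequalities point opposite ways, species 2 can invade but species 1 cannot.

species 2 excludes species 1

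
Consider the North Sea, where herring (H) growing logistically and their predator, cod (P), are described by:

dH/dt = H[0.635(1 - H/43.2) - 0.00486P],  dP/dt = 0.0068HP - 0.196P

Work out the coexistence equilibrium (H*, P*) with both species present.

H* ≈ 28.8, P* ≈ 43.5

From dP/dt = 0 with P > 0: 0.0068H* = 0.196, so H* = 28.8.
Substitute into dH/dt = 0: 0.635(1 - 28.8/43.2) = 0.00486P*.
The bracket is 0.333, giving P* = 0.211/0.00486 = 43.5.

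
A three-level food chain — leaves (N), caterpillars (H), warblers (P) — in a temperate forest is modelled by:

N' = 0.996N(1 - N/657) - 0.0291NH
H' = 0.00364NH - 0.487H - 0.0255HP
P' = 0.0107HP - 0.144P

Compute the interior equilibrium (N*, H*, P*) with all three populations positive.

N* ≈ 399, H* ≈ 13.5, P* ≈ 37.8

From dP/dt = 0: 0.0107H* = 0.144, so H* = 13.5.
From dN/dt = 0: 0.996(1 - N*/657) = 0.0291·13.5, giving N* = 657·(1 - 0.393) = 399.
From dH/dt = 0: 0.00364·399 - 0.487 = 0.0255P*, so P* = 0.964/0.0255 = 37.8.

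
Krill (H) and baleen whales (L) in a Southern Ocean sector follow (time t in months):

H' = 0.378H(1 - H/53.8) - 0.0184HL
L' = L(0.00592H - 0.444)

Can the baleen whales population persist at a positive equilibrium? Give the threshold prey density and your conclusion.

Threshold H = 75; K < 75, so no, the predator goes extinct.

The predator equation gives dL/dt > 0 only when H > 0.444/0.00592 = 75.
Without the predator, H → K = 53.8. Since 53.8 < 75, the predator cannot invade.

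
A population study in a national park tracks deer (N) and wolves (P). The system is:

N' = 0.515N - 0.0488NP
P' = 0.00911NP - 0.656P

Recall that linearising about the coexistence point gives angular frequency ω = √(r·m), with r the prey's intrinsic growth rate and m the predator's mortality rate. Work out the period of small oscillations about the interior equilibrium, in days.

Here r = 0.515 and m = 0.656, so r·m = 0.338.
ω = √0.338 = 0.581 per day, hence T = 2π/ω ≈ 10.8 days.

T ≈ 10.8 days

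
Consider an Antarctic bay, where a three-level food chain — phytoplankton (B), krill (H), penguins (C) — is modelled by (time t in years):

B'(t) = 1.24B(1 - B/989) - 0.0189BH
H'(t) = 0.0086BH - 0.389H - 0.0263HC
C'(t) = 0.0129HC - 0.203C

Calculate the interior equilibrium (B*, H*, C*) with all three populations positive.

B* ≈ 752, H* ≈ 15.7, C* ≈ 231

From dC/dt = 0: 0.0129H* = 0.203, so H* = 15.7.
From dB/dt = 0: 1.24(1 - B*/989) = 0.0189·15.7, giving B* = 989·(1 - 0.24) = 752.
From dH/dt = 0: 0.0086·752 - 0.389 = 0.0263C*, so C* = 6.08/0.0263 = 231.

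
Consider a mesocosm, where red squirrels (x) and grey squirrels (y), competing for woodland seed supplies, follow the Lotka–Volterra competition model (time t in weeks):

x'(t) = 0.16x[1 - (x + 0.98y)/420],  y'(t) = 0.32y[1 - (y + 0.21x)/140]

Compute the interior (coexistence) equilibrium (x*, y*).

Setting both brackets to zero gives the nullclines x + 0.98y = 420 and 0.21x + y = 140.
Substituting y = 140 - 0.21x into the first: x(1 - 0.98·0.21) = 420 - 0.98·140.
So x* = 283/0.794 = 356, and then y* = 140 - 0.21·356 = 65.2.

x* ≈ 356, y* ≈ 65.2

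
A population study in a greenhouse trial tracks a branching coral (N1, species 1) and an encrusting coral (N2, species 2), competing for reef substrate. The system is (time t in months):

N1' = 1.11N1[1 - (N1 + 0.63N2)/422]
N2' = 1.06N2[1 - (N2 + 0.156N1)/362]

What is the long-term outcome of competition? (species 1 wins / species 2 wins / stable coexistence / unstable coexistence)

Compare the nullcline intercepts: K1/α12 = 422/0.63 = 670 > K2 = 362; K2/α21 = 362/0.156 = 2320 > K1 = 422.
Since both inequalities hold, each species can invade when rare, so the interior equilibrium is stable.

stable coexistence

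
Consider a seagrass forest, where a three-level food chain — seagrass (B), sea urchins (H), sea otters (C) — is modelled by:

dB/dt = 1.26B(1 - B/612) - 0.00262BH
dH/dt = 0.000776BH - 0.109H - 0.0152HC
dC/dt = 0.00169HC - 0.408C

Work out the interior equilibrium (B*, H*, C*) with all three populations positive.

B* ≈ 305, H* ≈ 241, C* ≈ 8.39

From dC/dt = 0: 0.00169H* = 0.408, so H* = 241.
From dB/dt = 0: 1.26(1 - B*/612) = 0.00262·241, giving B* = 612·(1 - 0.502) = 305.
From dH/dt = 0: 0.000776·305 - 0.109 = 0.0152C*, so C* = 0.128/0.0152 = 8.39.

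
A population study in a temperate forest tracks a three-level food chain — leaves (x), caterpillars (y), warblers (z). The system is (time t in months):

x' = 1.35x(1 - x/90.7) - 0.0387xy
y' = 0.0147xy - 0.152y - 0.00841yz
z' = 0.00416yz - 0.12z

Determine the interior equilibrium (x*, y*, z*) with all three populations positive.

x* ≈ 15.7, y* ≈ 28.8, z* ≈ 9.37

From dz/dt = 0: 0.00416y* = 0.12, so y* = 28.8.
From dx/dt = 0: 1.35(1 - x*/90.7) = 0.0387·28.8, giving x* = 90.7·(1 - 0.827) = 15.7.
From dy/dt = 0: 0.0147·15.7 - 0.152 = 0.00841z*, so z* = 0.0788/0.00841 = 9.37.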